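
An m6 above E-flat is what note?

Cb

A sixth above E lands on the letter C.
A minor sixth spans 8 semitones, so Eb moves to pitch class 11. On the letter C that is Cb.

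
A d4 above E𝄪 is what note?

E up a perfect fourth is A, so the target letter is A.
From E##, a diminished fourth is 4 semitones up: A#.

A#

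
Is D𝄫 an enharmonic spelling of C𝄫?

Two spellings are enharmonically equivalent only if they share a pitch class.
Here Dbb → 0, Cbb → 10; 0 ≠ 10, so they are not.

No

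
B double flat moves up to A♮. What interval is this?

Counting letters B–C–D–E–F–G–A gives a seventh.
Bbb→A = 12 semitones, 1 wider than the major seventh (11), so augmented.

augmented seventh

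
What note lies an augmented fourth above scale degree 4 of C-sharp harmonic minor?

B#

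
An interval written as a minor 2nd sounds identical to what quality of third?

doubly diminished

A minor second spans 1 semitone.
A third spanning 1 semitone is doubly diminished (the major third is 4).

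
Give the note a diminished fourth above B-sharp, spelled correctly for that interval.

E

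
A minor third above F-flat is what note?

A third above F lands on the letter A.
A minor third spans 3 semitones, so Fb moves to pitch class 7. On the letter A that is Abb.

Abb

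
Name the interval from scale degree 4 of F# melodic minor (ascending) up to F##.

Scale degree 4 of F# melodic minor (ascending) is B.
B up to F##: letters B→F make it a fifth; 8 semitones makes it augmented.

augmented fifth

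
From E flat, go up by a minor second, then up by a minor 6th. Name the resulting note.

A minor second up from Eb is Fb (letter F, 1 semitone up).
A minor sixth up from Fb is Dbb (letter D, 8 semitones up).

Dbb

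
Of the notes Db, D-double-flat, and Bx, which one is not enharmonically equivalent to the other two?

Dbb

In 12-tone equal temperament, enharmonic equivalents share a pitch class. Db is pitch class 1; Dbb is pitch class 0; B## is pitch class 1.
Db and B## share pitch class 1, while Dbb is pitch class 0.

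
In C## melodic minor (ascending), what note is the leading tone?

The C## melodic minor (ascending) scale runs C## D## E# F## G## A## B##.
Degree 7 is B##.

B##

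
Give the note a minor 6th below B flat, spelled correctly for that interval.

D

B down a major sixth is D, so the target letter is D.
From Bb, a minor sixth is 8 semitones down: D.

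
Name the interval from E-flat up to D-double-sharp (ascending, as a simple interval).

doubly augmented seventh

Counting letters E–F–G–A–B–C–D gives a seventh.
Eb→D## = 13 semitones, 2 wider than the major seventh (11), so doubly augmented.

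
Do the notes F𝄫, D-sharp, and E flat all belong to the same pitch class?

Fbb = pitch class 3 and D# = pitch class 3 and Eb = pitch class 3 — the same pitch class, so they are enharmonic equivalents.

Yes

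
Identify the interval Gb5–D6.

The letter names run G→D, a span of 4 letter steps, so the interval is some kind of fifth.
Gb to D is 8 semitones. A perfect fifth is 7, so 8 makes it augmented.

augmented fifth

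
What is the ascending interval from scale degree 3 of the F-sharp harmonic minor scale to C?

minor third

Scale degree 3 of F# harmonic minor is A.
A up to C: letters A→C make it a third; 3 semitones makes it minor.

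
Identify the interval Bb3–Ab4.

minor seventh

The letter names run B→A, a span of 6 letter steps, so the interval is some kind of seventh.
Bb to Ab is 10 semitones. A major seventh is 11, so 10 makes it minor.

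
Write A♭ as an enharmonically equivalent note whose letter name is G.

Ab is pitch class 8. The letter G alone is pitch class 7.
To reach pitch class 8 from G requires an offset of +1 semitone, i.e. sharp: G#.

G#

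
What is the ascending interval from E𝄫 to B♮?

doubly augmented fifth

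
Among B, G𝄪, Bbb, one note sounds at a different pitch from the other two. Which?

B

In 12-tone equal temperament, enharmonic equivalents share a pitch class. B is pitch class 11; G## is pitch class 9; Bbb is pitch class 9.
G## and Bbb share pitch class 9, while B is pitch class 11.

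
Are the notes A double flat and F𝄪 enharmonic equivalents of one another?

Abb = pitch class 7 and F## = pitch class 7 — the same pitch class, so they are enharmonic equivalents.

Yes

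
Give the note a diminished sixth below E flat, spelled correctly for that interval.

G#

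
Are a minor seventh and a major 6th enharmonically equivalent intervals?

A minor seventh spans 10 semitones; a major sixth spans 9.
The spans differ, so they are not enharmonic equivalents.

No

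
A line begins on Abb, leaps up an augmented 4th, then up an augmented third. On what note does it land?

F#

An augmented fourth up from Abb is Db (letter D, 6 semitones up).
An augmented third up from Db is F# (letter F, 5 semitones up).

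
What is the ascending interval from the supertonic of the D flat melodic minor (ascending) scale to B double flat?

The supertonic of Db melodic minor (ascending) is Eb.
Eb up to Bbb: letters E→B make it a fifth; 6 semitones makes it diminished.

diminished fifth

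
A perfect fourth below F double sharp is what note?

C##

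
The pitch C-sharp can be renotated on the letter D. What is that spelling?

Db

Plain D sits 1 semitone above C#, so on the letter D the same pitch needs a flat: Db.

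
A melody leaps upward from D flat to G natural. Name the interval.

Counting letters D–E–F–G gives a fourth.
Db→G = 6 semitones, 1 wider than the perfect fourth (5), so augmented.

augmented fourth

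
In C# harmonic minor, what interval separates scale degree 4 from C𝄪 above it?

augmented fifth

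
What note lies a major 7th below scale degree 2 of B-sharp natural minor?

D#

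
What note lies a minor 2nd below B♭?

A

A second below B lands on the letter A.
A minor second spans 1 semitone, so Bb moves to pitch class 9. On the letter A that is A.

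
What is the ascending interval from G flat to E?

The letter names run G→E, a span of 5 letter steps, so the interval is some kind of sixth.
Gb to E is 10 semitones. A major sixth is 9, so 10 makes it augmented.

augmented sixth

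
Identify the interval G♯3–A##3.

augmented second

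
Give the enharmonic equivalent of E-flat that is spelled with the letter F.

Fbb

Plain F sits 2 semitones above Eb, so on the letter F the same pitch needs a double flat: Fbb.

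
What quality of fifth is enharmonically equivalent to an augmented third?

doubly diminished

An augmented third spans 5 semitones.
A fifth spanning 5 semitones is doubly diminished (the perfect fifth is 7).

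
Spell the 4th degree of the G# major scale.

The G# major scale runs G# A# B# C# D# E# F##.
Degree 4 is C#.

C#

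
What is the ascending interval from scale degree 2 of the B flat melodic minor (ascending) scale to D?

major second

Scale degree 2 of Bb melodic minor (ascending) is C.
C up to D: letters C→D make it a second; 2 semitones makes it major.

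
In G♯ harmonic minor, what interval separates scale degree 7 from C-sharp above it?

Scale degree 7 of G# harmonic minor is F##.
F## up to C#: letters F→C make it a fifth; 6 semitones makes it diminished.

diminished fifth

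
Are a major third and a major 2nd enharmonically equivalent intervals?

A major third spans 4 semitones; a major second spans 2.
The spans differ, so they are not enharmonic equivalents.

No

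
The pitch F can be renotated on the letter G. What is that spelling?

Gbb

F is pitch class 5. The letter G alone is pitch class 7.
To reach pitch class 5 from G requires an offset of -2 semitones, i.e. double flat: Gbb.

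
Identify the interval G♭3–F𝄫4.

diminished seventh

Counting letters G–A–B–C–D–E–F gives a seventh.
Gb→Fbb = 9 semitones, 2 narrower than the major seventh (11), so diminished.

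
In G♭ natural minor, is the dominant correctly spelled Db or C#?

Db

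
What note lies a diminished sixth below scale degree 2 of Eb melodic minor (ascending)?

Scale degree 2 of Eb melodic minor (ascending) is F.
A diminished sixth (7 semitones) below F lands on the letter A, giving A#.

A#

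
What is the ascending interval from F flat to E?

augmented seventh

The letter names run F→E, a span of 6 letter steps, so the interval is some kind of seventh.
Fb to E is 12 semitones. A major seventh is 11, so 12 makes it augmented.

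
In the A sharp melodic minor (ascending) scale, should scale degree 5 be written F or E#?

E#

Each scale degree takes a distinct letter name. Degree 5 of a scale on A must use the letter E.
E# and F are enharmonically the same pitch, but only E# uses the letter E, so it is the correct spelling here.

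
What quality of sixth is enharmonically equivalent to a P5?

A perfect fifth spans 7 semitones.
A sixth spanning 7 semitones is diminished (the major sixth is 9).

diminished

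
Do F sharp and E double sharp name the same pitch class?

F# is pitch class 6; E## is pitch class 6.
All spellings map to pitch class 6, so they are enharmonically equivalent.

Yes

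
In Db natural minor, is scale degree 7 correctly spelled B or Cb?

Each scale degree takes a distinct letter name. Degree 7 of a scale on D must use the letter C.
Cb and B are enharmonically the same pitch, but only Cb uses the letter C, so it is the correct spelling here.

Cb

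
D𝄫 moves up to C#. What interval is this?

Counting letters D–E–F–G–A–B–C gives a seventh.
Dbb→C# = 13 semitones, 2 wider than the major seventh (11), so doubly augmented.

doubly augmented seventh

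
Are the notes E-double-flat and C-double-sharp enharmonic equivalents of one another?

Ebb is pitch class 2; C## is pitch class 2.
All spellings map to pitch class 2, so they are enharmonically equivalent.

Yes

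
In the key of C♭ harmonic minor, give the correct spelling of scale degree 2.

The Cb harmonic minor scale runs Cb Db Ebb Fb Gb Abb Bb.
Degree 2 is Db.

Db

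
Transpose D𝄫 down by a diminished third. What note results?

A third below D lands on the letter B.
A diminished third spans 2 semitones, so Dbb moves to pitch class 10. On the letter B that is Bb.

Bb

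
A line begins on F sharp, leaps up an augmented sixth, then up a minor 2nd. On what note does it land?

E#

An augmented sixth up from F# is D## (letter D, 10 semitones up).
A minor second up from D## is E# (letter E, 1 semitone up).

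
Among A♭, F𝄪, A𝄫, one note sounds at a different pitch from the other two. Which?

Ab

In 12-tone equal temperament, enharmonic equivalents share a pitch class. Ab is pitch class 8; F## is pitch class 7; Abb is pitch class 7.
F## and Abb share pitch class 7, while Ab is pitch class 8.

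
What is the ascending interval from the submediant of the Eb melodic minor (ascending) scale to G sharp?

augmented fifth

The submediant of Eb melodic minor (ascending) is C.
C up to G#: letters C→G make it a fifth; 8 semitones makes it augmented.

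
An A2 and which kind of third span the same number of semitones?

An augmented second spans 3 semitones.
A third spanning 3 semitones is minor (the major third is 4).

minor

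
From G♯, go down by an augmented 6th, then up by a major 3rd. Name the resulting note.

An augmented sixth down from G# is Bb (letter B, 10 semitones down).
A major third up from Bb is D (letter D, 4 semitones up).

D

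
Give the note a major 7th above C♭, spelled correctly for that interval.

Bb

C up a major seventh is B, so the target letter is B.
From Cb, a major seventh is 11 semitones up: Bb.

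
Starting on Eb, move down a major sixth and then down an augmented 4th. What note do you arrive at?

Dbb

A major sixth down from Eb is Gb (letter G, 9 semitones down).
An augmented fourth down from Gb is Dbb (letter D, 6 semitones down).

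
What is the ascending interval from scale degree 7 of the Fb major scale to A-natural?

Scale degree 7 of Fb major is Eb.
Eb up to A: letters E→A make it a fourth; 6 semitones makes it augmented.

augmented fourth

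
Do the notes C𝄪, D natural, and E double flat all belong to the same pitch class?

C## = pitch class 2 and D = pitch class 2 and Ebb = pitch class 2 — the same pitch class, so they are enharmonic equivalents.

Yes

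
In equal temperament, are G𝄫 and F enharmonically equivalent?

Gbb is pitch class 5; F is pitch class 5.
All spellings map to pitch class 5, so they are enharmonically equivalent.

Yes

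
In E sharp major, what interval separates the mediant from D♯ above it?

diminished fifth

The mediant of E# major is G##.
G## up to D#: letters G→D make it a fifth; 6 semitones makes it diminished.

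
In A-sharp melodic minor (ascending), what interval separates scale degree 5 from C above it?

diminished sixth

Scale degree 5 of A# melodic minor (ascending) is E#.
E# up to C: letters E→C make it a sixth; 7 semitones makes it diminished.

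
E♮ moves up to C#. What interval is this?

Counting letters E–F–G–A–B–C gives a sixth.
E→C# = 9 semitones, exactly the major sixth.

major sixth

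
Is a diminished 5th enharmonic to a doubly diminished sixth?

Yes

A diminished fifth spans 6 semitones; a doubly diminished sixth spans 6.
They are enharmonically equivalent.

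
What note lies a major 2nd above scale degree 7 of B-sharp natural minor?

Scale degree 7 of B# natural minor is A#.
A major second (2 semitones) above A# lands on the letter B, giving B#.

B#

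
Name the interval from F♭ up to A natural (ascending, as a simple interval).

The letter names run F→A, a span of 2 letter steps, so the interval is some kind of third.
Fb to A is 5 semitones. A major third is 4, so 5 makes it augmented.

augmented third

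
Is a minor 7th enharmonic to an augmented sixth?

Yes

A minor seventh spans 10 semitones; an augmented sixth spans 10.
They are enharmonically equivalent.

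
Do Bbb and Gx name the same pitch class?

Bbb is pitch class 9; G## is pitch class 9.
All spellings map to pitch class 9, so they are enharmonically equivalent.

Yes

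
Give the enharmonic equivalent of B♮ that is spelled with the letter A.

B is pitch class 11. The letter A alone is pitch class 9.
To reach pitch class 11 from A requires an offset of +2 semitones, i.e. double sharp: A##.

A##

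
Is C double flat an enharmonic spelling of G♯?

No

Cbb is pitch class 10; G# is pitch class 8.
The pitch classes differ (10 vs. 8), so they are not enharmonic equivalents.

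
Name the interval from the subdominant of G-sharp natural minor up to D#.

major second

The subdominant of G# natural minor is C#.
C# up to D#: letters C→D make it a second; 2 semitones makes it major.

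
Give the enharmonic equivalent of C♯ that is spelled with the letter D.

Db

C# is pitch class 1. The letter D alone is pitch class 2.
To reach pitch class 1 from D requires an offset of -1 semitone, i.e. flat: Db.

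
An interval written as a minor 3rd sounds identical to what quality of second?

A minor third spans 3 semitones.
A second spanning 3 semitones is augmented (the major second is 2).

augmented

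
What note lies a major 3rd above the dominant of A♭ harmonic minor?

G

The dominant of Ab harmonic minor is Eb.
A major third (4 semitones) above Eb lands on the letter G, giving G.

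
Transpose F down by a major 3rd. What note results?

A third below F lands on the letter D.
A major third spans 4 semitones, so F moves to pitch class 1. On the letter D that is Db.

Db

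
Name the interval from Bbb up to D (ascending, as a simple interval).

Counting letters B–C–D gives a third.
Bbb→D = 5 semitones, 1 wider than the major third (4), so augmented.

augmented third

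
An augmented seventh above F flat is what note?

A seventh above F lands on the letter E.
An augmented seventh spans 12 semitones, so Fb moves to pitch class 4. On the letter E that is E.

E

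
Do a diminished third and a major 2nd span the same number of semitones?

A diminished third spans 2 semitones; a major second spans 2.
They are enharmonically equivalent.

Yes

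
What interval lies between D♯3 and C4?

diminished seventh

Counting letters D–E–F–G–A–B–C gives a seventh.
D#→C = 9 semitones, 2 narrower than the major seventh (11), so diminished.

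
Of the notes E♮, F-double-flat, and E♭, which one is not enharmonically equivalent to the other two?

E

In 12-tone equal temperament, enharmonic equivalents share a pitch class. E is pitch class 4; Fbb is pitch class 3; Eb is pitch class 3.
Fbb and Eb share pitch class 3, while E is pitch class 4.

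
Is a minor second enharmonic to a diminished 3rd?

No

A minor second spans 1 semitone; a diminished third spans 2.
The spans differ, so they are not enharmonic equivalents.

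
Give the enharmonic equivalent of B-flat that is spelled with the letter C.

Plain C sits 2 semitones above Bb, so on the letter C the same pitch needs a double flat: Cbb.

Cbb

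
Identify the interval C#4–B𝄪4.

augmented seventh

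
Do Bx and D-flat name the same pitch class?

B## = pitch class 1 and Db = pitch class 1 — the same pitch class, so they are enharmonic equivalents.

Yes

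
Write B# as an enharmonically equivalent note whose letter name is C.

C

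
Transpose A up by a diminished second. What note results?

A second above A lands on the letter B.
A diminished second spans 0 semitones, so A moves to pitch class 9. On the letter B that is Bbb.

Bbb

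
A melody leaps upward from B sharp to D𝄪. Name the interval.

major third

Counting letters B–C–D gives a third.
B#→D## = 4 semitones, exactly the major third.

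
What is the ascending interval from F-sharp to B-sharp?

augmented fourth

Counting letters F–G–A–B gives a fourth.
F#→B# = 6 semitones, 1 wider than the perfect fourth (5), so augmented.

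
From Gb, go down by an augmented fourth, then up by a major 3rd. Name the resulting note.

Fb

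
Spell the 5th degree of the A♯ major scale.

The A# major scale runs A# B# C## D# E# F## G##.
Degree 5 is E#.

E#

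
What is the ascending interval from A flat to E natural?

augmented fifth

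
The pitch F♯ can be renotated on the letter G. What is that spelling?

Plain G sits 1 semitone above F#, so on the letter G the same pitch needs a flat: Gb.

Gb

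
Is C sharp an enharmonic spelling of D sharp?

Two spellings are enharmonically equivalent only if they share a pitch class.
Here C# → 1, D# → 3; 1 ≠ 3, so they are not.

No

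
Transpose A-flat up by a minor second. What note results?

Bbb

A second above A lands on the letter B.
A minor second spans 1 semitone, so Ab moves to pitch class 9. On the letter B that is Bbb.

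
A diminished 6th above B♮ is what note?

Gb

A sixth above B lands on the letter G.
A diminished sixth spans 7 semitones, so B moves to pitch class 6. On the letter G that is Gb.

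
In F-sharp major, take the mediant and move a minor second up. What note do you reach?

B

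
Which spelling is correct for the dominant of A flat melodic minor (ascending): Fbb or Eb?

Each scale degree takes a distinct letter name. Degree 5 of a scale on A must use the letter E.
Eb and Fbb are enharmonically the same pitch, but only Eb uses the letter E, so it is the correct spelling here.

Eb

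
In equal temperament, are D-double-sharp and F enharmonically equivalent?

No

D## is pitch class 4; F is pitch class 5.
The pitch classes differ (4 vs. 5), so they are not enharmonic equivalents.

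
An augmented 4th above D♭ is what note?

G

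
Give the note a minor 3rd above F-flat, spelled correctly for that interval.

Abb

A third above F lands on the letter A.
A minor third spans 3 semitones, so Fb moves to pitch class 7. On the letter A that is Abb.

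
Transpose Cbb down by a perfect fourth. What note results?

Gbb

C down a perfect fourth is G, so the target letter is G.
From Cbb, a perfect fourth is 5 semitones down: Gbb.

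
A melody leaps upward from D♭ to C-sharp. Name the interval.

Counting letters D–E–F–G–A–B–C gives a seventh.
Db→C# = 12 semitones, 1 wider than the major seventh (11), so augmented.

augmented seventh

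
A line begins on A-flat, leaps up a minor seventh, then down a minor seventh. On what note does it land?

A minor seventh up from Ab is Gb (letter G, 10 semitones up).
A minor seventh down from Gb is Ab (letter A, 10 semitones down).

Ab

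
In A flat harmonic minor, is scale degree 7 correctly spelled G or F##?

G

Each scale degree takes a distinct letter name. Degree 7 of a scale on A must use the letter G.
G and F## are enharmonically the same pitch, but only G uses the letter G, so it is the correct spelling here.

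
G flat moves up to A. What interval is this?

augmented second

Counting letters G–A gives a second.
Gb→A = 3 semitones, 1 wider than the major second (2), so augmented.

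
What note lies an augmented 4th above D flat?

D up a perfect fourth is G, so the target letter is G.
From Db, an augmented fourth is 6 semitones up: G.

G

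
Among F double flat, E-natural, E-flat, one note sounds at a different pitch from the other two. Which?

E

In 12-tone equal temperament, enharmonic equivalents share a pitch class. Fbb is pitch class 3; E is pitch class 4; Eb is pitch class 3.
Fbb and Eb share pitch class 3, while E is pitch class 4.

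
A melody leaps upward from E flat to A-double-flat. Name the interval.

diminished fourth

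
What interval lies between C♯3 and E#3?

major third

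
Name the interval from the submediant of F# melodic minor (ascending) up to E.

The submediant of F# melodic minor (ascending) is D#.
D# up to E: letters D→E make it a second; 1 semitone makes it minor.

minor second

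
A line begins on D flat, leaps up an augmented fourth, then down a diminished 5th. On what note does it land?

C#

An augmented fourth up from Db is G (letter G, 6 semitones up).
A diminished fifth down from G is C# (letter C, 6 semitones down).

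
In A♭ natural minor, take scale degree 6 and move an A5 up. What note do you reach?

Scale degree 6 of Ab natural minor is Fb.
An augmented fifth (8 semitones) above Fb lands on the letter C, giving C.

C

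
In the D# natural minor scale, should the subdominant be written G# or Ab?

G#

Each scale degree takes a distinct letter name. Degree 4 of a scale on D must use the letter G.
G# and Ab are enharmonically the same pitch, but only G# uses the letter G, so it is the correct spelling here.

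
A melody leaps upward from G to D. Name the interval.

perfect fifth

The letter names run G→D, a span of 4 letter steps, so the interval is some kind of fifth.
G to D is 7 semitones. A perfect fifth is 7, so 7 makes it perfect.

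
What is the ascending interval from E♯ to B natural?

The letter names run E→B, a span of 4 letter steps, so the interval is some kind of fifth.
E# to B is 6 semitones. A perfect fifth is 7, so 6 makes it diminished.

diminished fifth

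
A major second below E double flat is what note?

Dbb

E down a major second is D, so the target letter is D.
From Ebb, a major second is 2 semitones down: Dbb.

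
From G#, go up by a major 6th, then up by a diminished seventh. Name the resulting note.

D

A major sixth up from G# is E# (letter E, 9 semitones up).
A diminished seventh up from E# is D (letter D, 9 semitones up).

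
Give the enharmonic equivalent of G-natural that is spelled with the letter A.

Abb

G is pitch class 7. The letter A alone is pitch class 9.
To reach pitch class 7 from A requires an offset of -2 semitones, i.e. double flat: Abb.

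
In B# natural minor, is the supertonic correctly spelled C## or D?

C##

Each scale degree takes a distinct letter name. Degree 2 of a scale on B must use the letter C.
C## and D are enharmonically the same pitch, but only C## uses the letter C, so it is the correct spelling here.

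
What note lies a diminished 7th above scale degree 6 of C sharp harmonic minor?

Scale degree 6 of C# harmonic minor is A.
A diminished seventh (9 semitones) above A lands on the letter G, giving Gb.

Gb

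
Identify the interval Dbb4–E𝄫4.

major second

Counting letters D–E gives a second.
Dbb→Ebb = 2 semitones, exactly the major second.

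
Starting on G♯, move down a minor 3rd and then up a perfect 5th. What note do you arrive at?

A minor third down from G# is E# (letter E, 3 semitones down).
A perfect fifth up from E# is B# (letter B, 7 semitones up).

B#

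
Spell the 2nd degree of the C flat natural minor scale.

The Cb natural minor scale runs Cb Db Ebb Fb Gb Abb Bbb.
Degree 2 is Db.

Db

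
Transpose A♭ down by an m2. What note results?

A down a major second is G, so the target letter is G.
From Ab, a minor second is 1 semitone down: G.

G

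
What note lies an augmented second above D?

D up a major second is E, so the target letter is E.
From D, an augmented second is 3 semitones up: E#.

E#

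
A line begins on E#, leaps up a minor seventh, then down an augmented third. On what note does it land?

Bb

A minor seventh up from E# is D# (letter D, 10 semitones up).
An augmented third down from D# is Bb (letter B, 5 semitones down).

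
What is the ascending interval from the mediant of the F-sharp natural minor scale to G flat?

diminished seventh

The mediant of F# natural minor is A.
A up to Gb: letters A→G make it a seventh; 9 semitones makes it diminished.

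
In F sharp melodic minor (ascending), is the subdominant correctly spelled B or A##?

B

Each scale degree takes a distinct letter name. Degree 4 of a scale on F must use the letter B.
B and A## are enharmonically the same pitch, but only B uses the letter B, so it is the correct spelling here.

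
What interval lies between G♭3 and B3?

augmented third

The letter names run G→B, a span of 2 letter steps, so the interval is some kind of third.
Gb to B is 5 semitones. A major third is 4, so 5 makes it augmented.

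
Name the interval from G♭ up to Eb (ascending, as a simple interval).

major sixth

Counting letters G–A–B–C–D–E gives a sixth.
Gb→Eb = 9 semitones, exactly the major sixth.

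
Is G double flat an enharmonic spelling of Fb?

Two spellings are enharmonically equivalent only if they share a pitch class.
Here Gbb → 5, Fb → 4; 4 ≠ 5, so they are not.

No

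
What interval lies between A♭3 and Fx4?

doubly augmented sixth

Counting letters A–B–C–D–E–F gives a sixth.
Ab→F## = 11 semitones, 2 wider than the major sixth (9), so doubly augmented.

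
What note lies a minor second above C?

Db

C up a major second is D, so the target letter is D.
From C, a minor second is 1 semitone up: Db.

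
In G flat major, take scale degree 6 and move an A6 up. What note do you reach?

C#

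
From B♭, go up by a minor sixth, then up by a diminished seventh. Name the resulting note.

A minor sixth up from Bb is Gb (letter G, 8 semitones up).
A diminished seventh up from Gb is Fbb (letter F, 9 semitones up).

Fbb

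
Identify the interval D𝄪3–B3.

diminished sixth

The letter names run D→B, a span of 5 letter steps, so the interval is some kind of sixth.
D## to B is 7 semitones. A major sixth is 9, so 7 makes it diminished.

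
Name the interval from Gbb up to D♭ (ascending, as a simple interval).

augmented fifth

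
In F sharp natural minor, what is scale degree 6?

D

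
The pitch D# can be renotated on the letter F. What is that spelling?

Fbb

D# is pitch class 3. The letter F alone is pitch class 5.
To reach pitch class 3 from F requires an offset of -2 semitones, i.e. double flat: Fbb.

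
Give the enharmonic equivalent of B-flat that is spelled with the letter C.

Plain C sits 2 semitones above Bb, so on the letter C the same pitch needs a double flat: Cbb.

Cbb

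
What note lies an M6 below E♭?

Gb

E down a major sixth is G, so the target letter is G.
From Eb, a major sixth is 9 semitones down: Gb.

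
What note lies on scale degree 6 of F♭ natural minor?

Dbb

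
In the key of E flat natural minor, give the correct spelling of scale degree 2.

The Eb natural minor scale runs Eb F Gb Ab Bb Cb Db.
Degree 2 is F.

F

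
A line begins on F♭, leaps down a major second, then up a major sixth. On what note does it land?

Cb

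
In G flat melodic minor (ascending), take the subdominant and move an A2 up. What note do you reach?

D

The subdominant of Gb melodic minor (ascending) is Cb.
An augmented second (3 semitones) above Cb lands on the letter D, giving D.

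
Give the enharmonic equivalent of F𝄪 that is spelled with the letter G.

Plain G sits at the same pitch as F##, so on the letter G the same pitch needs a natural: G.

G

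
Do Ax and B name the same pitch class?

A## is pitch class 11; B is pitch class 11.
All spellings map to pitch class 11, so they are enharmonically equivalent.

Yes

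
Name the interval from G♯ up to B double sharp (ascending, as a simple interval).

Counting letters G–A–B gives a third.
G#→B## = 5 semitones, 1 wider than the major third (4), so augmented.

augmented third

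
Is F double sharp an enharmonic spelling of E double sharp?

F## is pitch class 7; E## is pitch class 6.
The pitch classes differ (7 vs. 6), so they are not enharmonic equivalents.

No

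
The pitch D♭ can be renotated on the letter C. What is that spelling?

Plain C sits 1 semitone below Db, so on the letter C the same pitch needs a sharp: C#.

C#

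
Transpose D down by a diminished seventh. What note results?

E#

D down a major seventh is Eb, so the target letter is E.
From D, a diminished seventh is 9 semitones down: E#.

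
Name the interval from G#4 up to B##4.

augmented third

Counting letters G–A–B gives a third.
G#→B## = 5 semitones, 1 wider than the major third (4), so augmented.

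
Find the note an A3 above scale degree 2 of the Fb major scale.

B

Scale degree 2 of Fb major is Gb.
An augmented third (5 semitones) above Gb lands on the letter B, giving B.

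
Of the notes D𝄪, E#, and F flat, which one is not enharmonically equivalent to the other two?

E#

In 12-tone equal temperament, enharmonic equivalents share a pitch class. D## is pitch class 4; E# is pitch class 5; Fb is pitch class 4.
D## and Fb share pitch class 4, while E# is pitch class 5.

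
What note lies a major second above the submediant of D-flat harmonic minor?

Cb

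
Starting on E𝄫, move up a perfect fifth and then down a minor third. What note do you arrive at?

A perfect fifth up from Ebb is Bbb (letter B, 7 semitones up).
A minor third down from Bbb is Gb (letter G, 3 semitones down).

Gb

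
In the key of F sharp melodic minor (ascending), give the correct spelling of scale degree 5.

C#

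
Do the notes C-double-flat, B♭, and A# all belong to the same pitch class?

Yes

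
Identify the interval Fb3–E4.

Counting letters F–G–A–B–C–D–E gives a seventh.
Fb→E = 12 semitones, 1 wider than the major seventh (11), so augmented.

augmented seventh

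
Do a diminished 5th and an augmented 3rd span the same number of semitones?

No

A diminished fifth spans 6 semitones; an augmented third spans 5.
The spans differ, so they are not enharmonic equivalents.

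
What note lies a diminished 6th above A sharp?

F

A sixth above A lands on the letter F.
A diminished sixth spans 7 semitones, so A# moves to pitch class 5. On the letter F that is F.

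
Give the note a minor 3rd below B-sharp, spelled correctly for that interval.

G##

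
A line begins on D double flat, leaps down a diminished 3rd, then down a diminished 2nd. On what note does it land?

A#

A diminished third down from Dbb is Bb (letter B, 2 semitones down).
A diminished second down from Bb is A# (letter A, 0 semitones down).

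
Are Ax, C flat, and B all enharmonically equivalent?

A## is pitch class 11; Cb is pitch class 11; B is pitch class 11.
All spellings map to pitch class 11, so they are enharmonically equivalent.

Yes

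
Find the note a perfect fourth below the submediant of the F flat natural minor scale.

Abb

The submediant of Fb natural minor is Dbb.
A perfect fourth (5 semitones) below Dbb lands on the letter A, giving Abb.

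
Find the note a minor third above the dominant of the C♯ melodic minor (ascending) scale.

B

The dominant of C# melodic minor (ascending) is G#.
A minor third (3 semitones) above G# lands on the letter B, giving B.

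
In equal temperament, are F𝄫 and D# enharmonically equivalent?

Yes

Fbb = pitch class 3 and D# = pitch class 3 — the same pitch class, so they are enharmonic equivalents.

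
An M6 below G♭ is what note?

Bbb

A sixth below G lands on the letter B.
A major sixth spans 9 semitones, so Gb moves to pitch class 9. On the letter B that is Bbb.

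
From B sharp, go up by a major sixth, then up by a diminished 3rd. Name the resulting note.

A major sixth up from B# is G## (letter G, 9 semitones up).
A diminished third up from G## is B (letter B, 2 semitones up).

B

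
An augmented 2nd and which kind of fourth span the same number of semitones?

doubly diminished

An augmented second spans 3 semitones.
A fourth spanning 3 semitones is doubly diminished (the perfect fourth is 5).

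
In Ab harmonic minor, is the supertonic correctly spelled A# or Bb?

Each scale degree takes a distinct letter name. Degree 2 of a scale on A must use the letter B.
Bb and A# are enharmonically the same pitch, but only Bb uses the letter B, so it is the correct spelling here.

Bb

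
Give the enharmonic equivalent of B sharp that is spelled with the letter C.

Plain C sits at the same pitch as B#, so on the letter C the same pitch needs a natural: C.

C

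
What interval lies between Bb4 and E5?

Counting letters B–C–D–E gives a fourth.
Bb→E = 6 semitones, 1 wider than the perfect fourth (5), so augmented.

augmented fourth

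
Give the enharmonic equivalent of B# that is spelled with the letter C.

C

Plain C sits at the same pitch as B#, so on the letter C the same pitch needs a natural: C.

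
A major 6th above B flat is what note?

G

B up a major sixth is G#, so the target letter is G.
From Bb, a major sixth is 9 semitones up: G.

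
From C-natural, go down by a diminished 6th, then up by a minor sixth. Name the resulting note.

A diminished sixth down from C is E# (letter E, 7 semitones down).
A minor sixth up from E# is C# (letter C, 8 semitones up).

C#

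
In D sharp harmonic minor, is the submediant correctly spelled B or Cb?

B

Each scale degree takes a distinct letter name. Degree 6 of a scale on D must use the letter B.
B and Cb are enharmonically the same pitch, but only B uses the letter B, so it is the correct spelling here.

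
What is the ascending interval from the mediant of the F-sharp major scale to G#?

minor seventh

The mediant of F# major is A#.
A# up to G#: letters A→G make it a seventh; 10 semitones makes it minor.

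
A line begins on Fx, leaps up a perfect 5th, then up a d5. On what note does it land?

G#

A perfect fifth up from F## is C## (letter C, 7 semitones up).
A diminished fifth up from C## is G# (letter G, 6 semitones up).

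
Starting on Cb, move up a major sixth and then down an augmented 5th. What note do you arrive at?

A major sixth up from Cb is Ab (letter A, 9 semitones up).
An augmented fifth down from Ab is Dbb (letter D, 8 semitones down).

Dbb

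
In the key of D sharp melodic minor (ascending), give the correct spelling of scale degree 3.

F#

Degree 3 takes the letter 2 steps above D, which is F.
In melodic minor (ascending), degree 3 sits 3 semitones above the tonic. D# + 3 semitones is pitch class 6, spelled on F as F#.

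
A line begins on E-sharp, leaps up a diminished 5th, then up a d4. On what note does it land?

A diminished fifth up from E# is B (letter B, 6 semitones up).
A diminished fourth up from B is Eb (letter E, 4 semitones up).

Eb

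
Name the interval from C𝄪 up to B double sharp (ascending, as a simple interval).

major seventh

Counting letters C–D–E–F–G–A–B gives a seventh.
C##→B## = 11 semitones, exactly the major seventh.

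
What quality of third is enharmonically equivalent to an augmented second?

An augmented second spans 3 semitones.
A third spanning 3 semitones is minor (the major third is 4).

minor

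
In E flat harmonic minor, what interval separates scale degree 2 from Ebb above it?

diminished seventh

Scale degree 2 of Eb harmonic minor is F.
F up to Ebb: letters F→E make it a seventh; 9 semitones makes it diminished.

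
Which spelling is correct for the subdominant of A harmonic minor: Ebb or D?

D

Each scale degree takes a distinct letter name. Degree 4 of a scale on A must use the letter D.
D and Ebb are enharmonically the same pitch, but only D uses the letter D, so it is the correct spelling here.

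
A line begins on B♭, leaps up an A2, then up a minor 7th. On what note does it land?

B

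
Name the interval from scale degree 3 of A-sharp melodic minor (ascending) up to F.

diminished fourth

Scale degree 3 of A# melodic minor (ascending) is C#.
C# up to F: letters C→F make it a fourth; 4 semitones makes it diminished.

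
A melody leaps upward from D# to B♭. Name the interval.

The letter names run D→B, a span of 5 letter steps, so the interval is some kind of sixth.
D# to Bb is 7 semitones. A major sixth is 9, so 7 makes it diminished.

diminished sixth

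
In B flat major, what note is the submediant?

G

Degree 6 takes the letter 5 steps above B, which is G.
In major, degree 6 sits 9 semitones above the tonic. Bb + 9 semitones is pitch class 7, spelled on G as G.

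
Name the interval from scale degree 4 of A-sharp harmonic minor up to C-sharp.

minor seventh

Scale degree 4 of A# harmonic minor is D#.
D# up to C#: letters D→C make it a seventh; 10 semitones makes it minor.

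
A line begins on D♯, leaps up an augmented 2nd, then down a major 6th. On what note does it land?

An augmented second up from D# is E## (letter E, 3 semitones up).
A major sixth down from E## is G## (letter G, 9 semitones down).

G##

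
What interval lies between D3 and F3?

The letter names run D→F, a span of 2 letter steps, so the interval is some kind of third.
D to F is 3 semitones. A major third is 4, so 3 makes it minor.

minor third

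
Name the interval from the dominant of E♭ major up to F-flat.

The dominant of Eb major is Bb.
Bb up to Fb: letters B→F make it a fifth; 6 semitones makes it diminished.

diminished fifth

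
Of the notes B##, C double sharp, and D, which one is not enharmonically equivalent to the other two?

B##

In 12-tone equal temperament, enharmonic equivalents share a pitch class. B## is pitch class 1; C## is pitch class 2; D is pitch class 2.
C## and D share pitch class 2, while B## is pitch class 1.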